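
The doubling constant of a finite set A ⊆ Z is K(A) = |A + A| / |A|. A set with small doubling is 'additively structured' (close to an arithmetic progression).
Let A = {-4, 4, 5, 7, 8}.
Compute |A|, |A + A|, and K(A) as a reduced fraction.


|A| = 5.
Compute A + A by enumerating all 25 pairs.
A + A = {-8, 0, 1, 3, 4, 8, 9, 10, 11, 12, 13, 14, 15, 16}, so |A + A| = 14.
K = |A + A| / |A| = 14/5 (already in lowest terms) ≈ 2.8000.
Reference: AP of size 5 gives K = 9/5 ≈ 1.8000; a fully generic set of size 5 gives K ≈ 3.0000.

|A| = 5, |A + A| = 14, K = 14/5.


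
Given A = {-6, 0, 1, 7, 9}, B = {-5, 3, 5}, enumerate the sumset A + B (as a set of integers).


A + B = {a + b : a ∈ A, b ∈ B}.
Enumerate all |A|·|B| = 5·3 = 15 pairs (a, b) and collect distinct sums.
a = -6: -6+-5=-11, -6+3=-3, -6+5=-1
a = 0: 0+-5=-5, 0+3=3, 0+5=5
a = 1: 1+-5=-4, 1+3=4, 1+5=6
a = 7: 7+-5=2, 7+3=10, 7+5=12
a = 9: 9+-5=4, 9+3=12, 9+5=14
Collecting distinct sums: A + B = {-11, -5, -4, -3, -1, 2, 3, 4, 5, 6, 10, 12, 14}
|A + B| = 13

A + B = {-11, -5, -4, -3, -1, 2, 3, 4, 5, 6, 10, 12, 14}


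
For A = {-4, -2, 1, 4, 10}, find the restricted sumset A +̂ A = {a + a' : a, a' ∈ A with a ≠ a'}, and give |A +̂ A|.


Restricted sumset: A +̂ A = {a + a' : a ∈ A, a' ∈ A, a ≠ a'}.
Equivalently, take A + A and drop any sum 2a that is achievable ONLY as a + a for a ∈ A (i.e. sums representable only with equal summands).
Enumerate pairs (a, a') with a < a' (symmetric, so each unordered pair gives one sum; this covers all a ≠ a'):
  -4 + -2 = -6
  -4 + 1 = -3
  -4 + 4 = 0
  -4 + 10 = 6
  -2 + 1 = -1
  -2 + 4 = 2
  -2 + 10 = 8
  1 + 4 = 5
  1 + 10 = 11
  4 + 10 = 14
Collected distinct sums: {-6, -3, -1, 0, 2, 5, 6, 8, 11, 14}
|A +̂ A| = 10
(Reference bound: |A +̂ A| ≥ 2|A| - 3 for |A| ≥ 2, with |A| = 5 giving ≥ 7.)

|A +̂ A| = 10


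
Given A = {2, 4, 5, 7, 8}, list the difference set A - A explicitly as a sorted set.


A - A = {a - a' : a, a' ∈ A}.
Compute a - a' for each ordered pair (a, a'):
a = 2: 2-2=0, 2-4=-2, 2-5=-3, 2-7=-5, 2-8=-6
a = 4: 4-2=2, 4-4=0, 4-5=-1, 4-7=-3, 4-8=-4
a = 5: 5-2=3, 5-4=1, 5-5=0, 5-7=-2, 5-8=-3
a = 7: 7-2=5, 7-4=3, 7-5=2, 7-7=0, 7-8=-1
a = 8: 8-2=6, 8-4=4, 8-5=3, 8-7=1, 8-8=0
Collecting distinct values (and noting 0 appears from a-a):
A - A = {-6, -5, -4, -3, -2, -1, 0, 1, 2, 3, 4, 5, 6}
|A - A| = 13

A - A = {-6, -5, -4, -3, -2, -1, 0, 1, 2, 3, 4, 5, 6}


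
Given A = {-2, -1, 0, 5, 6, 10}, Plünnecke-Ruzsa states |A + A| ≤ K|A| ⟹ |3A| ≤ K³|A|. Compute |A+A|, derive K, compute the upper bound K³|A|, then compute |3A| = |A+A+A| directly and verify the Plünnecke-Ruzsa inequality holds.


|A| = 6.
Step 1: Compute A + A by enumerating all 36 pairs.
A + A = {-4, -3, -2, -1, 0, 3, 4, 5, 6, 8, 9, 10, 11, 12, 15, 16, 20}, so |A + A| = 17.
Step 2: Doubling constant K = |A + A|/|A| = 17/6 = 17/6 ≈ 2.8333.
Step 3: Plünnecke-Ruzsa gives |3A| ≤ K³·|A| = (2.8333)³ · 6 ≈ 136.4722.
Step 4: Compute 3A = A + A + A directly by enumerating all triples (a,b,c) ∈ A³; |3A| = 32.
Step 5: Check 32 ≤ 136.4722? Yes ✓.

K = 17/6, Plünnecke-Ruzsa bound K³|A| ≈ 136.4722, |3A| = 32, inequality holds.


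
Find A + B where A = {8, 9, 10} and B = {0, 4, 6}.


A + B = {a + b : a ∈ A, b ∈ B}.
Enumerate all |A|·|B| = 3·3 = 9 pairs (a, b) and collect distinct sums.
a = 8: 8+0=8, 8+4=12, 8+6=14
a = 9: 9+0=9, 9+4=13, 9+6=15
a = 10: 10+0=10, 10+4=14, 10+6=16
Collecting distinct sums: A + B = {8, 9, 10, 12, 13, 14, 15, 16}
|A + B| = 8

A + B = {8, 9, 10, 12, 13, 14, 15, 16}


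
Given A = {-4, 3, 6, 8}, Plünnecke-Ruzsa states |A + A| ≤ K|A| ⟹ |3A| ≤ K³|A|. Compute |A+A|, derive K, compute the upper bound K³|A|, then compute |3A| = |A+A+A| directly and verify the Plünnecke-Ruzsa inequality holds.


|A| = 4.
Step 1: Compute A + A by enumerating all 16 pairs.
A + A = {-8, -1, 2, 4, 6, 9, 11, 12, 14, 16}, so |A + A| = 10.
Step 2: Doubling constant K = |A + A|/|A| = 10/4 = 10/4 ≈ 2.5000.
Step 3: Plünnecke-Ruzsa gives |3A| ≤ K³·|A| = (2.5000)³ · 4 ≈ 62.5000.
Step 4: Compute 3A = A + A + A directly by enumerating all triples (a,b,c) ∈ A³; |3A| = 19.
Step 5: Check 19 ≤ 62.5000? Yes ✓.

K = 10/4, Plünnecke-Ruzsa bound K³|A| ≈ 62.5000, |3A| = 19, inequality holds.


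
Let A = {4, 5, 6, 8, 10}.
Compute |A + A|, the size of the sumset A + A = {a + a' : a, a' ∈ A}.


A + A = {a + a' : a, a' ∈ A}; |A| = 5.
General bounds: 2|A| - 1 ≤ |A + A| ≤ |A|(|A|+1)/2, i.e. 9 ≤ |A + A| ≤ 15.
Lower bound 2|A|-1 is attained iff A is an arithmetic progression.
Enumerate sums a + a' for a ≤ a' (symmetric, so this suffices):
a = 4: 4+4=8, 4+5=9, 4+6=10, 4+8=12, 4+10=14
a = 5: 5+5=10, 5+6=11, 5+8=13, 5+10=15
a = 6: 6+6=12, 6+8=14, 6+10=16
a = 8: 8+8=16, 8+10=18
a = 10: 10+10=20
Distinct sums: {8, 9, 10, 11, 12, 13, 14, 15, 16, 18, 20}
|A + A| = 11

|A + A| = 11


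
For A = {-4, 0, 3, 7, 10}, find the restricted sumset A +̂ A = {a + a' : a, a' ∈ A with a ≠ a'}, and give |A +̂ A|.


Restricted sumset: A +̂ A = {a + a' : a ∈ A, a' ∈ A, a ≠ a'}.
Equivalently, take A + A and drop any sum 2a that is achievable ONLY as a + a for a ∈ A (i.e. sums representable only with equal summands).
Enumerate pairs (a, a') with a < a' (symmetric, so each unordered pair gives one sum; this covers all a ≠ a'):
  -4 + 0 = -4
  -4 + 3 = -1
  -4 + 7 = 3
  -4 + 10 = 6
  0 + 3 = 3
  0 + 7 = 7
  0 + 10 = 10
  3 + 7 = 10
  3 + 10 = 13
  7 + 10 = 17
Collected distinct sums: {-4, -1, 3, 6, 7, 10, 13, 17}
|A +̂ A| = 8
(Reference bound: |A +̂ A| ≥ 2|A| - 3 for |A| ≥ 2, with |A| = 5 giving ≥ 7.)

|A +̂ A| = 8


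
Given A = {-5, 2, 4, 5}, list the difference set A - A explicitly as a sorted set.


A - A = {a - a' : a, a' ∈ A}.
Compute a - a' for each ordered pair (a, a'):
a = -5: -5--5=0, -5-2=-7, -5-4=-9, -5-5=-10
a = 2: 2--5=7, 2-2=0, 2-4=-2, 2-5=-3
a = 4: 4--5=9, 4-2=2, 4-4=0, 4-5=-1
a = 5: 5--5=10, 5-2=3, 5-4=1, 5-5=0
Collecting distinct values (and noting 0 appears from a-a):
A - A = {-10, -9, -7, -3, -2, -1, 0, 1, 2, 3, 7, 9, 10}
|A - A| = 13

A - A = {-10, -9, -7, -3, -2, -1, 0, 1, 2, 3, 7, 9, 10}


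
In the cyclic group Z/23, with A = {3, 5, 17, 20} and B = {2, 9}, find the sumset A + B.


Work in Z/23Z: reduce every sum a + b modulo 23.
Enumerate all 8 pairs:
a = 3: 3+2=5, 3+9=12
a = 5: 5+2=7, 5+9=14
a = 17: 17+2=19, 17+9=3
a = 20: 20+2=22, 20+9=6
Distinct residues collected: {3, 5, 6, 7, 12, 14, 19, 22}
|A + B| = 8 (out of 23 total residues).

A + B = {3, 5, 6, 7, 12, 14, 19, 22}


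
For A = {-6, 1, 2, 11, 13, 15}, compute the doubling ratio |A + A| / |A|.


|A| = 6.
Compute A + A by enumerating all 36 pairs.
A + A = {-12, -5, -4, 2, 3, 4, 5, 7, 9, 12, 13, 14, 15, 16, 17, 22, 24, 26, 28, 30}, so |A + A| = 20.
K = |A + A| / |A| = 20/6 = 10/3 ≈ 3.3333.
Reference: AP of size 6 gives K = 11/6 ≈ 1.8333; a fully generic set of size 6 gives K ≈ 3.5000.

|A| = 6, |A + A| = 20, K = 20/6 = 10/3.


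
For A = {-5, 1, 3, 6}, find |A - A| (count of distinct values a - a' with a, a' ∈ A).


A - A = {a - a' : a, a' ∈ A}; |A| = 4.
Bounds: 2|A|-1 ≤ |A - A| ≤ |A|² - |A| + 1, i.e. 7 ≤ |A - A| ≤ 13.
Note: 0 ∈ A - A always (from a - a). The set is symmetric: if d ∈ A - A then -d ∈ A - A.
Enumerate nonzero differences d = a - a' with a > a' (then include -d):
Positive differences: {2, 3, 5, 6, 8, 11}
Full difference set: {0} ∪ (positive diffs) ∪ (negative diffs).
|A - A| = 1 + 2·6 = 13 (matches direct enumeration: 13).

|A - A| = 13


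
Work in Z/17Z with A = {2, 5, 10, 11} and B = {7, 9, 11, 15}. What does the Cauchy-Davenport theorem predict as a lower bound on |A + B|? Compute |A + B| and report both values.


Cauchy-Davenport: |A + B| ≥ min(p, |A| + |B| - 1) for A, B nonempty in Z/pZ.
|A| = 4, |B| = 4, p = 17.
CD lower bound = min(17, 4 + 4 - 1) = min(17, 7) = 7.
Compute A + B mod 17 directly:
a = 2: 2+7=9, 2+9=11, 2+11=13, 2+15=0
a = 5: 5+7=12, 5+9=14, 5+11=16, 5+15=3
a = 10: 10+7=0, 10+9=2, 10+11=4, 10+15=8
a = 11: 11+7=1, 11+9=3, 11+11=5, 11+15=9
A + B = {0, 1, 2, 3, 4, 5, 8, 9, 11, 12, 13, 14, 16}, so |A + B| = 13.
Verify: 13 ≥ 7? Yes ✓.

CD lower bound = 7, actual |A + B| = 13.


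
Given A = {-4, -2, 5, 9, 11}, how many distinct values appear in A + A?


A + A = {a + a' : a, a' ∈ A}; |A| = 5.
General bounds: 2|A| - 1 ≤ |A + A| ≤ |A|(|A|+1)/2, i.e. 9 ≤ |A + A| ≤ 15.
Lower bound 2|A|-1 is attained iff A is an arithmetic progression.
Enumerate sums a + a' for a ≤ a' (symmetric, so this suffices):
a = -4: -4+-4=-8, -4+-2=-6, -4+5=1, -4+9=5, -4+11=7
a = -2: -2+-2=-4, -2+5=3, -2+9=7, -2+11=9
a = 5: 5+5=10, 5+9=14, 5+11=16
a = 9: 9+9=18, 9+11=20
a = 11: 11+11=22
Distinct sums: {-8, -6, -4, 1, 3, 5, 7, 9, 10, 14, 16, 18, 20, 22}
|A + A| = 14

|A + A| = 14


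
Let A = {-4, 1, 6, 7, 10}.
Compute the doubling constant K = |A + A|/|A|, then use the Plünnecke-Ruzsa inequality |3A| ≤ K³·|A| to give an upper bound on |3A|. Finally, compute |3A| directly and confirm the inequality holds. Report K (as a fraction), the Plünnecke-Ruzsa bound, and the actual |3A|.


|A| = 5.
Step 1: Compute A + A by enumerating all 25 pairs.
A + A = {-8, -3, 2, 3, 6, 7, 8, 11, 12, 13, 14, 16, 17, 20}, so |A + A| = 14.
Step 2: Doubling constant K = |A + A|/|A| = 14/5 = 14/5 ≈ 2.8000.
Step 3: Plünnecke-Ruzsa gives |3A| ≤ K³·|A| = (2.8000)³ · 5 ≈ 109.7600.
Step 4: Compute 3A = A + A + A directly by enumerating all triples (a,b,c) ∈ A³; |3A| = 27.
Step 5: Check 27 ≤ 109.7600? Yes ✓.

K = 14/5, Plünnecke-Ruzsa bound K³|A| ≈ 109.7600, |3A| = 27, inequality holds.


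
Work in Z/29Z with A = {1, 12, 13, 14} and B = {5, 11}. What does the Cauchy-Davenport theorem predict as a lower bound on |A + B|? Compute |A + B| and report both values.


Cauchy-Davenport: |A + B| ≥ min(p, |A| + |B| - 1) for A, B nonempty in Z/pZ.
|A| = 4, |B| = 2, p = 29.
CD lower bound = min(29, 4 + 2 - 1) = min(29, 5) = 5.
Compute A + B mod 29 directly:
a = 1: 1+5=6, 1+11=12
a = 12: 12+5=17, 12+11=23
a = 13: 13+5=18, 13+11=24
a = 14: 14+5=19, 14+11=25
A + B = {6, 12, 17, 18, 19, 23, 24, 25}, so |A + B| = 8.
Verify: 8 ≥ 5? Yes ✓.

CD lower bound = 5, actual |A + B| = 8.


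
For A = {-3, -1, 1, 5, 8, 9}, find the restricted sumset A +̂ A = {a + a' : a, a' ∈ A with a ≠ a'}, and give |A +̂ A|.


Restricted sumset: A +̂ A = {a + a' : a ∈ A, a' ∈ A, a ≠ a'}.
Equivalently, take A + A and drop any sum 2a that is achievable ONLY as a + a for a ∈ A (i.e. sums representable only with equal summands).
Enumerate pairs (a, a') with a < a' (symmetric, so each unordered pair gives one sum; this covers all a ≠ a'):
  -3 + -1 = -4
  -3 + 1 = -2
  -3 + 5 = 2
  -3 + 8 = 5
  -3 + 9 = 6
  -1 + 1 = 0
  -1 + 5 = 4
  -1 + 8 = 7
  -1 + 9 = 8
  1 + 5 = 6
  1 + 8 = 9
  1 + 9 = 10
  5 + 8 = 13
  5 + 9 = 14
  8 + 9 = 17
Collected distinct sums: {-4, -2, 0, 2, 4, 5, 6, 7, 8, 9, 10, 13, 14, 17}
|A +̂ A| = 14
(Reference bound: |A +̂ A| ≥ 2|A| - 3 for |A| ≥ 2, with |A| = 6 giving ≥ 9.)

|A +̂ A| = 14


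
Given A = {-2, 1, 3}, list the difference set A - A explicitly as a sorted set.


A - A = {a - a' : a, a' ∈ A}.
Compute a - a' for each ordered pair (a, a'):
a = -2: -2--2=0, -2-1=-3, -2-3=-5
a = 1: 1--2=3, 1-1=0, 1-3=-2
a = 3: 3--2=5, 3-1=2, 3-3=0
Collecting distinct values (and noting 0 appears from a-a):
A - A = {-5, -3, -2, 0, 2, 3, 5}
|A - A| = 7

A - A = {-5, -3, -2, 0, 2, 3, 5}


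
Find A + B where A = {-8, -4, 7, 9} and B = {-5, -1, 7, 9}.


A + B = {a + b : a ∈ A, b ∈ B}.
Enumerate all |A|·|B| = 4·4 = 16 pairs (a, b) and collect distinct sums.
a = -8: -8+-5=-13, -8+-1=-9, -8+7=-1, -8+9=1
a = -4: -4+-5=-9, -4+-1=-5, -4+7=3, -4+9=5
a = 7: 7+-5=2, 7+-1=6, 7+7=14, 7+9=16
a = 9: 9+-5=4, 9+-1=8, 9+7=16, 9+9=18
Collecting distinct sums: A + B = {-13, -9, -5, -1, 1, 2, 3, 4, 5, 6, 8, 14, 16, 18}
|A + B| = 14

A + B = {-13, -9, -5, -1, 1, 2, 3, 4, 5, 6, 8, 14, 16, 18}


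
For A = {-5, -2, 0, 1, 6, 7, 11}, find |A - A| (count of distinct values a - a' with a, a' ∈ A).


A - A = {a - a' : a, a' ∈ A}; |A| = 7.
Bounds: 2|A|-1 ≤ |A - A| ≤ |A|² - |A| + 1, i.e. 13 ≤ |A - A| ≤ 43.
Note: 0 ∈ A - A always (from a - a). The set is symmetric: if d ∈ A - A then -d ∈ A - A.
Enumerate nonzero differences d = a - a' with a > a' (then include -d):
Positive differences: {1, 2, 3, 4, 5, 6, 7, 8, 9, 10, 11, 12, 13, 16}
Full difference set: {0} ∪ (positive diffs) ∪ (negative diffs).
|A - A| = 1 + 2·14 = 29 (matches direct enumeration: 29).

|A - A| = 29


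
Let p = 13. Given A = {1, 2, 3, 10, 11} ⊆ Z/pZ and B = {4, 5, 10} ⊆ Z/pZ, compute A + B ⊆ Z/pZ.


Work in Z/13Z: reduce every sum a + b modulo 13.
Enumerate all 15 pairs:
a = 1: 1+4=5, 1+5=6, 1+10=11
a = 2: 2+4=6, 2+5=7, 2+10=12
a = 3: 3+4=7, 3+5=8, 3+10=0
a = 10: 10+4=1, 10+5=2, 10+10=7
a = 11: 11+4=2, 11+5=3, 11+10=8
Distinct residues collected: {0, 1, 2, 3, 5, 6, 7, 8, 11, 12}
|A + B| = 10 (out of 13 total residues).

A + B = {0, 1, 2, 3, 5, 6, 7, 8, 11, 12}


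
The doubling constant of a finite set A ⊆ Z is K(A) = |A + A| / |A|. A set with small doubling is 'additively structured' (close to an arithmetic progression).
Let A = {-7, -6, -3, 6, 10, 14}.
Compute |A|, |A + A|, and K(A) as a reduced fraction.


|A| = 6.
Compute A + A by enumerating all 36 pairs.
A + A = {-14, -13, -12, -10, -9, -6, -1, 0, 3, 4, 7, 8, 11, 12, 16, 20, 24, 28}, so |A + A| = 18.
K = |A + A| / |A| = 18/6 = 3/1 ≈ 3.0000.
Reference: AP of size 6 gives K = 11/6 ≈ 1.8333; a fully generic set of size 6 gives K ≈ 3.5000.

|A| = 6, |A + A| = 18, K = 18/6 = 3/1.


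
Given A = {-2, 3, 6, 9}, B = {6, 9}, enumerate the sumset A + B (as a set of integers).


A + B = {a + b : a ∈ A, b ∈ B}.
Enumerate all |A|·|B| = 4·2 = 8 pairs (a, b) and collect distinct sums.
a = -2: -2+6=4, -2+9=7
a = 3: 3+6=9, 3+9=12
a = 6: 6+6=12, 6+9=15
a = 9: 9+6=15, 9+9=18
Collecting distinct sums: A + B = {4, 7, 9, 12, 15, 18}
|A + B| = 6

A + B = {4, 7, 9, 12, 15, 18}


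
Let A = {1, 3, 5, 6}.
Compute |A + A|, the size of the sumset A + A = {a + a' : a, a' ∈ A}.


A + A = {a + a' : a, a' ∈ A}; |A| = 4.
General bounds: 2|A| - 1 ≤ |A + A| ≤ |A|(|A|+1)/2, i.e. 7 ≤ |A + A| ≤ 10.
Lower bound 2|A|-1 is attained iff A is an arithmetic progression.
Enumerate sums a + a' for a ≤ a' (symmetric, so this suffices):
a = 1: 1+1=2, 1+3=4, 1+5=6, 1+6=7
a = 3: 3+3=6, 3+5=8, 3+6=9
a = 5: 5+5=10, 5+6=11
a = 6: 6+6=12
Distinct sums: {2, 4, 6, 7, 8, 9, 10, 11, 12}
|A + A| = 9

|A + A| = 9


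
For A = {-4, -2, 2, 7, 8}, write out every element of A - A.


A - A = {a - a' : a, a' ∈ A}.
Compute a - a' for each ordered pair (a, a'):
a = -4: -4--4=0, -4--2=-2, -4-2=-6, -4-7=-11, -4-8=-12
a = -2: -2--4=2, -2--2=0, -2-2=-4, -2-7=-9, -2-8=-10
a = 2: 2--4=6, 2--2=4, 2-2=0, 2-7=-5, 2-8=-6
a = 7: 7--4=11, 7--2=9, 7-2=5, 7-7=0, 7-8=-1
a = 8: 8--4=12, 8--2=10, 8-2=6, 8-7=1, 8-8=0
Collecting distinct values (and noting 0 appears from a-a):
A - A = {-12, -11, -10, -9, -6, -5, -4, -2, -1, 0, 1, 2, 4, 5, 6, 9, 10, 11, 12}
|A - A| = 19

A - A = {-12, -11, -10, -9, -6, -5, -4, -2, -1, 0, 1, 2, 4, 5, 6, 9, 10, 11, 12}


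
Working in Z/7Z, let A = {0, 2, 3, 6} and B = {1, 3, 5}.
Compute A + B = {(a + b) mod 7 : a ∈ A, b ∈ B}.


Work in Z/7Z: reduce every sum a + b modulo 7.
Enumerate all 12 pairs:
a = 0: 0+1=1, 0+3=3, 0+5=5
a = 2: 2+1=3, 2+3=5, 2+5=0
a = 3: 3+1=4, 3+3=6, 3+5=1
a = 6: 6+1=0, 6+3=2, 6+5=4
Distinct residues collected: {0, 1, 2, 3, 4, 5, 6}
|A + B| = 7 (out of 7 total residues).

A + B = {0, 1, 2, 3, 4, 5, 6}


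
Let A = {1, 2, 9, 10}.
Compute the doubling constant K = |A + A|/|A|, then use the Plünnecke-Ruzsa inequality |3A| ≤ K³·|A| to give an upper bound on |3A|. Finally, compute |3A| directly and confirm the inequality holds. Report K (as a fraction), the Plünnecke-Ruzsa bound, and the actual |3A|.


|A| = 4.
Step 1: Compute A + A by enumerating all 16 pairs.
A + A = {2, 3, 4, 10, 11, 12, 18, 19, 20}, so |A + A| = 9.
Step 2: Doubling constant K = |A + A|/|A| = 9/4 = 9/4 ≈ 2.2500.
Step 3: Plünnecke-Ruzsa gives |3A| ≤ K³·|A| = (2.2500)³ · 4 ≈ 45.5625.
Step 4: Compute 3A = A + A + A directly by enumerating all triples (a,b,c) ∈ A³; |3A| = 16.
Step 5: Check 16 ≤ 45.5625? Yes ✓.

K = 9/4, Plünnecke-Ruzsa bound K³|A| ≈ 45.5625, |3A| = 16, inequality holds.


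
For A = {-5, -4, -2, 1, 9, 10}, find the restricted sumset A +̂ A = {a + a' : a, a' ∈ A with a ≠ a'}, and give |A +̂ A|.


Restricted sumset: A +̂ A = {a + a' : a ∈ A, a' ∈ A, a ≠ a'}.
Equivalently, take A + A and drop any sum 2a that is achievable ONLY as a + a for a ∈ A (i.e. sums representable only with equal summands).
Enumerate pairs (a, a') with a < a' (symmetric, so each unordered pair gives one sum; this covers all a ≠ a'):
  -5 + -4 = -9
  -5 + -2 = -7
  -5 + 1 = -4
  -5 + 9 = 4
  -5 + 10 = 5
  -4 + -2 = -6
  -4 + 1 = -3
  -4 + 9 = 5
  -4 + 10 = 6
  -2 + 1 = -1
  -2 + 9 = 7
  -2 + 10 = 8
  1 + 9 = 10
  1 + 10 = 11
  9 + 10 = 19
Collected distinct sums: {-9, -7, -6, -4, -3, -1, 4, 5, 6, 7, 8, 10, 11, 19}
|A +̂ A| = 14
(Reference bound: |A +̂ A| ≥ 2|A| - 3 for |A| ≥ 2, with |A| = 6 giving ≥ 9.)

|A +̂ A| = 14


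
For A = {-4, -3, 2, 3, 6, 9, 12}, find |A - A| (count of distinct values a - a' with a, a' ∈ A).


A - A = {a - a' : a, a' ∈ A}; |A| = 7.
Bounds: 2|A|-1 ≤ |A - A| ≤ |A|² - |A| + 1, i.e. 13 ≤ |A - A| ≤ 43.
Note: 0 ∈ A - A always (from a - a). The set is symmetric: if d ∈ A - A then -d ∈ A - A.
Enumerate nonzero differences d = a - a' with a > a' (then include -d):
Positive differences: {1, 3, 4, 5, 6, 7, 9, 10, 12, 13, 15, 16}
Full difference set: {0} ∪ (positive diffs) ∪ (negative diffs).
|A - A| = 1 + 2·12 = 25 (matches direct enumeration: 25).

|A - A| = 25


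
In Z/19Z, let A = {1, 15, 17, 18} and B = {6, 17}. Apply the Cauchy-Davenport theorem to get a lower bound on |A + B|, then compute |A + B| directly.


Cauchy-Davenport: |A + B| ≥ min(p, |A| + |B| - 1) for A, B nonempty in Z/pZ.
|A| = 4, |B| = 2, p = 19.
CD lower bound = min(19, 4 + 2 - 1) = min(19, 5) = 5.
Compute A + B mod 19 directly:
a = 1: 1+6=7, 1+17=18
a = 15: 15+6=2, 15+17=13
a = 17: 17+6=4, 17+17=15
a = 18: 18+6=5, 18+17=16
A + B = {2, 4, 5, 7, 13, 15, 16, 18}, so |A + B| = 8.
Verify: 8 ≥ 5? Yes ✓.

CD lower bound = 5, actual |A + B| = 8.


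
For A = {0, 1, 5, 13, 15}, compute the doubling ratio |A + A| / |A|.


|A| = 5.
Compute A + A by enumerating all 25 pairs.
A + A = {0, 1, 2, 5, 6, 10, 13, 14, 15, 16, 18, 20, 26, 28, 30}, so |A + A| = 15.
K = |A + A| / |A| = 15/5 = 3/1 ≈ 3.0000.
Reference: AP of size 5 gives K = 9/5 ≈ 1.8000; a fully generic set of size 5 gives K ≈ 3.0000.

|A| = 5, |A + A| = 15, K = 15/5 = 3/1.


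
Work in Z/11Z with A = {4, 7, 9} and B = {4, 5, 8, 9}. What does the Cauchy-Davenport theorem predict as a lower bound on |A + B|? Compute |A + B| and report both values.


Cauchy-Davenport: |A + B| ≥ min(p, |A| + |B| - 1) for A, B nonempty in Z/pZ.
|A| = 3, |B| = 4, p = 11.
CD lower bound = min(11, 3 + 4 - 1) = min(11, 6) = 6.
Compute A + B mod 11 directly:
a = 4: 4+4=8, 4+5=9, 4+8=1, 4+9=2
a = 7: 7+4=0, 7+5=1, 7+8=4, 7+9=5
a = 9: 9+4=2, 9+5=3, 9+8=6, 9+9=7
A + B = {0, 1, 2, 3, 4, 5, 6, 7, 8, 9}, so |A + B| = 10.
Verify: 10 ≥ 6? Yes ✓.

CD lower bound = 6, actual |A + B| = 10.


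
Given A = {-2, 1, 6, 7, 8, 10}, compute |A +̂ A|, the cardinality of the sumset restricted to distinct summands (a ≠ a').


Restricted sumset: A +̂ A = {a + a' : a ∈ A, a' ∈ A, a ≠ a'}.
Equivalently, take A + A and drop any sum 2a that is achievable ONLY as a + a for a ∈ A (i.e. sums representable only with equal summands).
Enumerate pairs (a, a') with a < a' (symmetric, so each unordered pair gives one sum; this covers all a ≠ a'):
  -2 + 1 = -1
  -2 + 6 = 4
  -2 + 7 = 5
  -2 + 8 = 6
  -2 + 10 = 8
  1 + 6 = 7
  1 + 7 = 8
  1 + 8 = 9
  1 + 10 = 11
  6 + 7 = 13
  6 + 8 = 14
  6 + 10 = 16
  7 + 8 = 15
  7 + 10 = 17
  8 + 10 = 18
Collected distinct sums: {-1, 4, 5, 6, 7, 8, 9, 11, 13, 14, 15, 16, 17, 18}
|A +̂ A| = 14
(Reference bound: |A +̂ A| ≥ 2|A| - 3 for |A| ≥ 2, with |A| = 6 giving ≥ 9.)

|A +̂ A| = 14


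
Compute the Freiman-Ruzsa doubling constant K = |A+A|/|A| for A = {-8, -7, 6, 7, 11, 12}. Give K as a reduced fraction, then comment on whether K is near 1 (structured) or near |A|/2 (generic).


|A| = 6.
Compute A + A by enumerating all 36 pairs.
A + A = {-16, -15, -14, -2, -1, 0, 3, 4, 5, 12, 13, 14, 17, 18, 19, 22, 23, 24}, so |A + A| = 18.
K = |A + A| / |A| = 18/6 = 3/1 ≈ 3.0000.
Reference: AP of size 6 gives K = 11/6 ≈ 1.8333; a fully generic set of size 6 gives K ≈ 3.5000.

|A| = 6, |A + A| = 18, K = 18/6 = 3/1.


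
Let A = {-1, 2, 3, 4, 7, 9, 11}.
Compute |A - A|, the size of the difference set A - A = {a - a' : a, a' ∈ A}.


A - A = {a - a' : a, a' ∈ A}; |A| = 7.
Bounds: 2|A|-1 ≤ |A - A| ≤ |A|² - |A| + 1, i.e. 13 ≤ |A - A| ≤ 43.
Note: 0 ∈ A - A always (from a - a). The set is symmetric: if d ∈ A - A then -d ∈ A - A.
Enumerate nonzero differences d = a - a' with a > a' (then include -d):
Positive differences: {1, 2, 3, 4, 5, 6, 7, 8, 9, 10, 12}
Full difference set: {0} ∪ (positive diffs) ∪ (negative diffs).
|A - A| = 1 + 2·11 = 23 (matches direct enumeration: 23).

|A - A| = 23


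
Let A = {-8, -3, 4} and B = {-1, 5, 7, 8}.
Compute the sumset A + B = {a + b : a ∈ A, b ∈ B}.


A + B = {a + b : a ∈ A, b ∈ B}.
Enumerate all |A|·|B| = 3·4 = 12 pairs (a, b) and collect distinct sums.
a = -8: -8+-1=-9, -8+5=-3, -8+7=-1, -8+8=0
a = -3: -3+-1=-4, -3+5=2, -3+7=4, -3+8=5
a = 4: 4+-1=3, 4+5=9, 4+7=11, 4+8=12
Collecting distinct sums: A + B = {-9, -4, -3, -1, 0, 2, 3, 4, 5, 9, 11, 12}
|A + B| = 12

A + B = {-9, -4, -3, -1, 0, 2, 3, 4, 5, 9, 11, 12}


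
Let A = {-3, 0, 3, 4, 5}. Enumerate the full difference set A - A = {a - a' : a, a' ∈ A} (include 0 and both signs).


A - A = {a - a' : a, a' ∈ A}.
Compute a - a' for each ordered pair (a, a'):
a = -3: -3--3=0, -3-0=-3, -3-3=-6, -3-4=-7, -3-5=-8
a = 0: 0--3=3, 0-0=0, 0-3=-3, 0-4=-4, 0-5=-5
a = 3: 3--3=6, 3-0=3, 3-3=0, 3-4=-1, 3-5=-2
a = 4: 4--3=7, 4-0=4, 4-3=1, 4-4=0, 4-5=-1
a = 5: 5--3=8, 5-0=5, 5-3=2, 5-4=1, 5-5=0
Collecting distinct values (and noting 0 appears from a-a):
A - A = {-8, -7, -6, -5, -4, -3, -2, -1, 0, 1, 2, 3, 4, 5, 6, 7, 8}
|A - A| = 17

A - A = {-8, -7, -6, -5, -4, -3, -2, -1, 0, 1, 2, 3, 4, 5, 6, 7, 8}


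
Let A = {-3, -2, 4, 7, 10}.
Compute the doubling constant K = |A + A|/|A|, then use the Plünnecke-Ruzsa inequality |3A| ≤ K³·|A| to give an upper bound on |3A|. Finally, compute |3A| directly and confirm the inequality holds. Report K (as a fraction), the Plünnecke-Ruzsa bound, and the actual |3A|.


|A| = 5.
Step 1: Compute A + A by enumerating all 25 pairs.
A + A = {-6, -5, -4, 1, 2, 4, 5, 7, 8, 11, 14, 17, 20}, so |A + A| = 13.
Step 2: Doubling constant K = |A + A|/|A| = 13/5 = 13/5 ≈ 2.6000.
Step 3: Plünnecke-Ruzsa gives |3A| ≤ K³·|A| = (2.6000)³ · 5 ≈ 87.8800.
Step 4: Compute 3A = A + A + A directly by enumerating all triples (a,b,c) ∈ A³; |3A| = 25.
Step 5: Check 25 ≤ 87.8800? Yes ✓.

K = 13/5, Plünnecke-Ruzsa bound K³|A| ≈ 87.8800, |3A| = 25, inequality holds.


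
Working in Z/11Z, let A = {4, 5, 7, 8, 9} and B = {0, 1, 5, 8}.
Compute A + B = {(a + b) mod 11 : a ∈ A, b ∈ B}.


Work in Z/11Z: reduce every sum a + b modulo 11.
Enumerate all 20 pairs:
a = 4: 4+0=4, 4+1=5, 4+5=9, 4+8=1
a = 5: 5+0=5, 5+1=6, 5+5=10, 5+8=2
a = 7: 7+0=7, 7+1=8, 7+5=1, 7+8=4
a = 8: 8+0=8, 8+1=9, 8+5=2, 8+8=5
a = 9: 9+0=9, 9+1=10, 9+5=3, 9+8=6
Distinct residues collected: {1, 2, 3, 4, 5, 6, 7, 8, 9, 10}
|A + B| = 10 (out of 11 total residues).

A + B = {1, 2, 3, 4, 5, 6, 7, 8, 9, 10}


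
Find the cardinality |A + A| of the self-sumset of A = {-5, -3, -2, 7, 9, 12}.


A + A = {a + a' : a, a' ∈ A}; |A| = 6.
General bounds: 2|A| - 1 ≤ |A + A| ≤ |A|(|A|+1)/2, i.e. 11 ≤ |A + A| ≤ 21.
Lower bound 2|A|-1 is attained iff A is an arithmetic progression.
Enumerate sums a + a' for a ≤ a' (symmetric, so this suffices):
a = -5: -5+-5=-10, -5+-3=-8, -5+-2=-7, -5+7=2, -5+9=4, -5+12=7
a = -3: -3+-3=-6, -3+-2=-5, -3+7=4, -3+9=6, -3+12=9
a = -2: -2+-2=-4, -2+7=5, -2+9=7, -2+12=10
a = 7: 7+7=14, 7+9=16, 7+12=19
a = 9: 9+9=18, 9+12=21
a = 12: 12+12=24
Distinct sums: {-10, -8, -7, -6, -5, -4, 2, 4, 5, 6, 7, 9, 10, 14, 16, 18, 19, 21, 24}
|A + A| = 19

|A + A| = 19


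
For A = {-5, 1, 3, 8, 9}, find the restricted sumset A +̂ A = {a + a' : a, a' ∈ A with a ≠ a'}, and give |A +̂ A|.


Restricted sumset: A +̂ A = {a + a' : a ∈ A, a' ∈ A, a ≠ a'}.
Equivalently, take A + A and drop any sum 2a that is achievable ONLY as a + a for a ∈ A (i.e. sums representable only with equal summands).
Enumerate pairs (a, a') with a < a' (symmetric, so each unordered pair gives one sum; this covers all a ≠ a'):
  -5 + 1 = -4
  -5 + 3 = -2
  -5 + 8 = 3
  -5 + 9 = 4
  1 + 3 = 4
  1 + 8 = 9
  1 + 9 = 10
  3 + 8 = 11
  3 + 9 = 12
  8 + 9 = 17
Collected distinct sums: {-4, -2, 3, 4, 9, 10, 11, 12, 17}
|A +̂ A| = 9
(Reference bound: |A +̂ A| ≥ 2|A| - 3 for |A| ≥ 2, with |A| = 5 giving ≥ 7.)

|A +̂ A| = 9


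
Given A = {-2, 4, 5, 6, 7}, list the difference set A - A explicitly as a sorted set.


A - A = {a - a' : a, a' ∈ A}.
Compute a - a' for each ordered pair (a, a'):
a = -2: -2--2=0, -2-4=-6, -2-5=-7, -2-6=-8, -2-7=-9
a = 4: 4--2=6, 4-4=0, 4-5=-1, 4-6=-2, 4-7=-3
a = 5: 5--2=7, 5-4=1, 5-5=0, 5-6=-1, 5-7=-2
a = 6: 6--2=8, 6-4=2, 6-5=1, 6-6=0, 6-7=-1
a = 7: 7--2=9, 7-4=3, 7-5=2, 7-6=1, 7-7=0
Collecting distinct values (and noting 0 appears from a-a):
A - A = {-9, -8, -7, -6, -3, -2, -1, 0, 1, 2, 3, 6, 7, 8, 9}
|A - A| = 15

A - A = {-9, -8, -7, -6, -3, -2, -1, 0, 1, 2, 3, 6, 7, 8, 9}


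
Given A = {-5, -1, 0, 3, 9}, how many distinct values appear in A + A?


A + A = {a + a' : a, a' ∈ A}; |A| = 5.
General bounds: 2|A| - 1 ≤ |A + A| ≤ |A|(|A|+1)/2, i.e. 9 ≤ |A + A| ≤ 15.
Lower bound 2|A|-1 is attained iff A is an arithmetic progression.
Enumerate sums a + a' for a ≤ a' (symmetric, so this suffices):
a = -5: -5+-5=-10, -5+-1=-6, -5+0=-5, -5+3=-2, -5+9=4
a = -1: -1+-1=-2, -1+0=-1, -1+3=2, -1+9=8
a = 0: 0+0=0, 0+3=3, 0+9=9
a = 3: 3+3=6, 3+9=12
a = 9: 9+9=18
Distinct sums: {-10, -6, -5, -2, -1, 0, 2, 3, 4, 6, 8, 9, 12, 18}
|A + A| = 14

|A + A| = 14


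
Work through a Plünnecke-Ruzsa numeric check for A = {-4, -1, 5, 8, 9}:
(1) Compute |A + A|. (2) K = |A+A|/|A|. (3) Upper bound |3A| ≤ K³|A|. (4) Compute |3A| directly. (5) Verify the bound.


|A| = 5.
Step 1: Compute A + A by enumerating all 25 pairs.
A + A = {-8, -5, -2, 1, 4, 5, 7, 8, 10, 13, 14, 16, 17, 18}, so |A + A| = 14.
Step 2: Doubling constant K = |A + A|/|A| = 14/5 = 14/5 ≈ 2.8000.
Step 3: Plünnecke-Ruzsa gives |3A| ≤ K³·|A| = (2.8000)³ · 5 ≈ 109.7600.
Step 4: Compute 3A = A + A + A directly by enumerating all triples (a,b,c) ∈ A³; |3A| = 27.
Step 5: Check 27 ≤ 109.7600? Yes ✓.

K = 14/5, Plünnecke-Ruzsa bound K³|A| ≈ 109.7600, |3A| = 27, inequality holds.


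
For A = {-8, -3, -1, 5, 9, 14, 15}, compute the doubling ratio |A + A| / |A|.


|A| = 7.
Compute A + A by enumerating all 49 pairs.
A + A = {-16, -11, -9, -6, -4, -3, -2, 1, 2, 4, 6, 7, 8, 10, 11, 12, 13, 14, 18, 19, 20, 23, 24, 28, 29, 30}, so |A + A| = 26.
K = |A + A| / |A| = 26/7 (already in lowest terms) ≈ 3.7143.
Reference: AP of size 7 gives K = 13/7 ≈ 1.8571; a fully generic set of size 7 gives K ≈ 4.0000.

|A| = 7, |A + A| = 26, K = 26/7.


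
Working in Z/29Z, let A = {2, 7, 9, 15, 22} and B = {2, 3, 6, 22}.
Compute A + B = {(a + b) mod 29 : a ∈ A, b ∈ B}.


Work in Z/29Z: reduce every sum a + b modulo 29.
Enumerate all 20 pairs:
a = 2: 2+2=4, 2+3=5, 2+6=8, 2+22=24
a = 7: 7+2=9, 7+3=10, 7+6=13, 7+22=0
a = 9: 9+2=11, 9+3=12, 9+6=15, 9+22=2
a = 15: 15+2=17, 15+3=18, 15+6=21, 15+22=8
a = 22: 22+2=24, 22+3=25, 22+6=28, 22+22=15
Distinct residues collected: {0, 2, 4, 5, 8, 9, 10, 11, 12, 13, 15, 17, 18, 21, 24, 25, 28}
|A + B| = 17 (out of 29 total residues).

A + B = {0, 2, 4, 5, 8, 9, 10, 11, 12, 13, 15, 17, 18, 21, 24, 25, 28}


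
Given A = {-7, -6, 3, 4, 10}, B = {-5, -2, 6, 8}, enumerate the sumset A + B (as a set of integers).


A + B = {a + b : a ∈ A, b ∈ B}.
Enumerate all |A|·|B| = 5·4 = 20 pairs (a, b) and collect distinct sums.
a = -7: -7+-5=-12, -7+-2=-9, -7+6=-1, -7+8=1
a = -6: -6+-5=-11, -6+-2=-8, -6+6=0, -6+8=2
a = 3: 3+-5=-2, 3+-2=1, 3+6=9, 3+8=11
a = 4: 4+-5=-1, 4+-2=2, 4+6=10, 4+8=12
a = 10: 10+-5=5, 10+-2=8, 10+6=16, 10+8=18
Collecting distinct sums: A + B = {-12, -11, -9, -8, -2, -1, 0, 1, 2, 5, 8, 9, 10, 11, 12, 16, 18}
|A + B| = 17

A + B = {-12, -11, -9, -8, -2, -1, 0, 1, 2, 5, 8, 9, 10, 11, 12, 16, 18}


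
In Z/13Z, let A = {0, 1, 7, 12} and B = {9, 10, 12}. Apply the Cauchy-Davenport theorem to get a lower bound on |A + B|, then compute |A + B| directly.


Cauchy-Davenport: |A + B| ≥ min(p, |A| + |B| - 1) for A, B nonempty in Z/pZ.
|A| = 4, |B| = 3, p = 13.
CD lower bound = min(13, 4 + 3 - 1) = min(13, 6) = 6.
Compute A + B mod 13 directly:
a = 0: 0+9=9, 0+10=10, 0+12=12
a = 1: 1+9=10, 1+10=11, 1+12=0
a = 7: 7+9=3, 7+10=4, 7+12=6
a = 12: 12+9=8, 12+10=9, 12+12=11
A + B = {0, 3, 4, 6, 8, 9, 10, 11, 12}, so |A + B| = 9.
Verify: 9 ≥ 6? Yes ✓.

CD lower bound = 6, actual |A + B| = 9.


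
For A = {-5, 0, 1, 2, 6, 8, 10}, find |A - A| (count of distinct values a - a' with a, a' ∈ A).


A - A = {a - a' : a, a' ∈ A}; |A| = 7.
Bounds: 2|A|-1 ≤ |A - A| ≤ |A|² - |A| + 1, i.e. 13 ≤ |A - A| ≤ 43.
Note: 0 ∈ A - A always (from a - a). The set is symmetric: if d ∈ A - A then -d ∈ A - A.
Enumerate nonzero differences d = a - a' with a > a' (then include -d):
Positive differences: {1, 2, 4, 5, 6, 7, 8, 9, 10, 11, 13, 15}
Full difference set: {0} ∪ (positive diffs) ∪ (negative diffs).
|A - A| = 1 + 2·12 = 25 (matches direct enumeration: 25).

|A - A| = 25


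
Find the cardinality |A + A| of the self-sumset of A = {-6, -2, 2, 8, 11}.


A + A = {a + a' : a, a' ∈ A}; |A| = 5.
General bounds: 2|A| - 1 ≤ |A + A| ≤ |A|(|A|+1)/2, i.e. 9 ≤ |A + A| ≤ 15.
Lower bound 2|A|-1 is attained iff A is an arithmetic progression.
Enumerate sums a + a' for a ≤ a' (symmetric, so this suffices):
a = -6: -6+-6=-12, -6+-2=-8, -6+2=-4, -6+8=2, -6+11=5
a = -2: -2+-2=-4, -2+2=0, -2+8=6, -2+11=9
a = 2: 2+2=4, 2+8=10, 2+11=13
a = 8: 8+8=16, 8+11=19
a = 11: 11+11=22
Distinct sums: {-12, -8, -4, 0, 2, 4, 5, 6, 9, 10, 13, 16, 19, 22}
|A + A| = 14

|A + A| = 14


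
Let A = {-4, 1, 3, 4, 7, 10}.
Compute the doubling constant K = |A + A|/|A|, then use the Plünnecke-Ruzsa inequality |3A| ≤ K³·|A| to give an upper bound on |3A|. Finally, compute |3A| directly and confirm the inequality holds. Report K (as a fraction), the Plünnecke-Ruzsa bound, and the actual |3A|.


|A| = 6.
Step 1: Compute A + A by enumerating all 36 pairs.
A + A = {-8, -3, -1, 0, 2, 3, 4, 5, 6, 7, 8, 10, 11, 13, 14, 17, 20}, so |A + A| = 17.
Step 2: Doubling constant K = |A + A|/|A| = 17/6 = 17/6 ≈ 2.8333.
Step 3: Plünnecke-Ruzsa gives |3A| ≤ K³·|A| = (2.8333)³ · 6 ≈ 136.4722.
Step 4: Compute 3A = A + A + A directly by enumerating all triples (a,b,c) ∈ A³; |3A| = 31.
Step 5: Check 31 ≤ 136.4722? Yes ✓.

K = 17/6, Plünnecke-Ruzsa bound K³|A| ≈ 136.4722, |3A| = 31, inequality holds.


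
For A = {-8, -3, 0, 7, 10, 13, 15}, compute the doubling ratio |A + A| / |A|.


|A| = 7.
Compute A + A by enumerating all 49 pairs.
A + A = {-16, -11, -8, -6, -3, -1, 0, 2, 4, 5, 7, 10, 12, 13, 14, 15, 17, 20, 22, 23, 25, 26, 28, 30}, so |A + A| = 24.
K = |A + A| / |A| = 24/7 (already in lowest terms) ≈ 3.4286.
Reference: AP of size 7 gives K = 13/7 ≈ 1.8571; a fully generic set of size 7 gives K ≈ 4.0000.

|A| = 7, |A + A| = 24, K = 24/7.


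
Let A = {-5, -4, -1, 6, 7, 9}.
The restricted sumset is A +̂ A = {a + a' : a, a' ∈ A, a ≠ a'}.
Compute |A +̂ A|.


Restricted sumset: A +̂ A = {a + a' : a ∈ A, a' ∈ A, a ≠ a'}.
Equivalently, take A + A and drop any sum 2a that is achievable ONLY as a + a for a ∈ A (i.e. sums representable only with equal summands).
Enumerate pairs (a, a') with a < a' (symmetric, so each unordered pair gives one sum; this covers all a ≠ a'):
  -5 + -4 = -9
  -5 + -1 = -6
  -5 + 6 = 1
  -5 + 7 = 2
  -5 + 9 = 4
  -4 + -1 = -5
  -4 + 6 = 2
  -4 + 7 = 3
  -4 + 9 = 5
  -1 + 6 = 5
  -1 + 7 = 6
  -1 + 9 = 8
  6 + 7 = 13
  6 + 9 = 15
  7 + 9 = 16
Collected distinct sums: {-9, -6, -5, 1, 2, 3, 4, 5, 6, 8, 13, 15, 16}
|A +̂ A| = 13
(Reference bound: |A +̂ A| ≥ 2|A| - 3 for |A| ≥ 2, with |A| = 6 giving ≥ 9.)

|A +̂ A| = 13


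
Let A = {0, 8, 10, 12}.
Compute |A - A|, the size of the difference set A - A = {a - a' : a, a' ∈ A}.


A - A = {a - a' : a, a' ∈ A}; |A| = 4.
Bounds: 2|A|-1 ≤ |A - A| ≤ |A|² - |A| + 1, i.e. 7 ≤ |A - A| ≤ 13.
Note: 0 ∈ A - A always (from a - a). The set is symmetric: if d ∈ A - A then -d ∈ A - A.
Enumerate nonzero differences d = a - a' with a > a' (then include -d):
Positive differences: {2, 4, 8, 10, 12}
Full difference set: {0} ∪ (positive diffs) ∪ (negative diffs).
|A - A| = 1 + 2·5 = 11 (matches direct enumeration: 11).

|A - A| = 11


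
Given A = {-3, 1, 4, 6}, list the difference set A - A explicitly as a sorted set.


A - A = {a - a' : a, a' ∈ A}.
Compute a - a' for each ordered pair (a, a'):
a = -3: -3--3=0, -3-1=-4, -3-4=-7, -3-6=-9
a = 1: 1--3=4, 1-1=0, 1-4=-3, 1-6=-5
a = 4: 4--3=7, 4-1=3, 4-4=0, 4-6=-2
a = 6: 6--3=9, 6-1=5, 6-4=2, 6-6=0
Collecting distinct values (and noting 0 appears from a-a):
A - A = {-9, -7, -5, -4, -3, -2, 0, 2, 3, 4, 5, 7, 9}
|A - A| = 13

A - A = {-9, -7, -5, -4, -3, -2, 0, 2, 3, 4, 5, 7, 9}


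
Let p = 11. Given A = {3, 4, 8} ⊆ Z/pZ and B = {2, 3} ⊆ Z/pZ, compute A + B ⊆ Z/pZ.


Work in Z/11Z: reduce every sum a + b modulo 11.
Enumerate all 6 pairs:
a = 3: 3+2=5, 3+3=6
a = 4: 4+2=6, 4+3=7
a = 8: 8+2=10, 8+3=0
Distinct residues collected: {0, 5, 6, 7, 10}
|A + B| = 5 (out of 11 total residues).

A + B = {0, 5, 6, 7, 10}


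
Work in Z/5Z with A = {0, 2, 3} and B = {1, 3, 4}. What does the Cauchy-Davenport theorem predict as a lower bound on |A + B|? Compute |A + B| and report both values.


Cauchy-Davenport: |A + B| ≥ min(p, |A| + |B| - 1) for A, B nonempty in Z/pZ.
|A| = 3, |B| = 3, p = 5.
CD lower bound = min(5, 3 + 3 - 1) = min(5, 5) = 5.
Compute A + B mod 5 directly:
a = 0: 0+1=1, 0+3=3, 0+4=4
a = 2: 2+1=3, 2+3=0, 2+4=1
a = 3: 3+1=4, 3+3=1, 3+4=2
A + B = {0, 1, 2, 3, 4}, so |A + B| = 5.
Verify: 5 ≥ 5? Yes ✓.

CD lower bound = 5, actual |A + B| = 5.


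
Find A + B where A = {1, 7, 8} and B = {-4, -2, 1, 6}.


A + B = {a + b : a ∈ A, b ∈ B}.
Enumerate all |A|·|B| = 3·4 = 12 pairs (a, b) and collect distinct sums.
a = 1: 1+-4=-3, 1+-2=-1, 1+1=2, 1+6=7
a = 7: 7+-4=3, 7+-2=5, 7+1=8, 7+6=13
a = 8: 8+-4=4, 8+-2=6, 8+1=9, 8+6=14
Collecting distinct sums: A + B = {-3, -1, 2, 3, 4, 5, 6, 7, 8, 9, 13, 14}
|A + B| = 12

A + B = {-3, -1, 2, 3, 4, 5, 6, 7, 8, 9, 13, 14}


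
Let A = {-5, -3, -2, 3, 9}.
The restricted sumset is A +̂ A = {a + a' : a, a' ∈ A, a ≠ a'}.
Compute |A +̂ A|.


Restricted sumset: A +̂ A = {a + a' : a ∈ A, a' ∈ A, a ≠ a'}.
Equivalently, take A + A and drop any sum 2a that is achievable ONLY as a + a for a ∈ A (i.e. sums representable only with equal summands).
Enumerate pairs (a, a') with a < a' (symmetric, so each unordered pair gives one sum; this covers all a ≠ a'):
  -5 + -3 = -8
  -5 + -2 = -7
  -5 + 3 = -2
  -5 + 9 = 4
  -3 + -2 = -5
  -3 + 3 = 0
  -3 + 9 = 6
  -2 + 3 = 1
  -2 + 9 = 7
  3 + 9 = 12
Collected distinct sums: {-8, -7, -5, -2, 0, 1, 4, 6, 7, 12}
|A +̂ A| = 10
(Reference bound: |A +̂ A| ≥ 2|A| - 3 for |A| ≥ 2, with |A| = 5 giving ≥ 7.)

|A +̂ A| = 10


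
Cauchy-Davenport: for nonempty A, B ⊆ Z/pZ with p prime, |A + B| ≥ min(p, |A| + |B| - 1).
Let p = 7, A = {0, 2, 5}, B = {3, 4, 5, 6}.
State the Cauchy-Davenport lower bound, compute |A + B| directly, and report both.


Cauchy-Davenport: |A + B| ≥ min(p, |A| + |B| - 1) for A, B nonempty in Z/pZ.
|A| = 3, |B| = 4, p = 7.
CD lower bound = min(7, 3 + 4 - 1) = min(7, 6) = 6.
Compute A + B mod 7 directly:
a = 0: 0+3=3, 0+4=4, 0+5=5, 0+6=6
a = 2: 2+3=5, 2+4=6, 2+5=0, 2+6=1
a = 5: 5+3=1, 5+4=2, 5+5=3, 5+6=4
A + B = {0, 1, 2, 3, 4, 5, 6}, so |A + B| = 7.
Verify: 7 ≥ 6? Yes ✓.

CD lower bound = 6, actual |A + B| = 7.


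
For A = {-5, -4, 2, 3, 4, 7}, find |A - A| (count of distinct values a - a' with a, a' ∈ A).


A - A = {a - a' : a, a' ∈ A}; |A| = 6.
Bounds: 2|A|-1 ≤ |A - A| ≤ |A|² - |A| + 1, i.e. 11 ≤ |A - A| ≤ 31.
Note: 0 ∈ A - A always (from a - a). The set is symmetric: if d ∈ A - A then -d ∈ A - A.
Enumerate nonzero differences d = a - a' with a > a' (then include -d):
Positive differences: {1, 2, 3, 4, 5, 6, 7, 8, 9, 11, 12}
Full difference set: {0} ∪ (positive diffs) ∪ (negative diffs).
|A - A| = 1 + 2·11 = 23 (matches direct enumeration: 23).

|A - A| = 23


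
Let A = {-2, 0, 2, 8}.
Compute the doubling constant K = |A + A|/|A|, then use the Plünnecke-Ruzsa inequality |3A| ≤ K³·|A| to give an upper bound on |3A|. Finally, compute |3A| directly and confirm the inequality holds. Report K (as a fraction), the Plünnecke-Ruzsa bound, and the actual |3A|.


|A| = 4.
Step 1: Compute A + A by enumerating all 16 pairs.
A + A = {-4, -2, 0, 2, 4, 6, 8, 10, 16}, so |A + A| = 9.
Step 2: Doubling constant K = |A + A|/|A| = 9/4 = 9/4 ≈ 2.2500.
Step 3: Plünnecke-Ruzsa gives |3A| ≤ K³·|A| = (2.2500)³ · 4 ≈ 45.5625.
Step 4: Compute 3A = A + A + A directly by enumerating all triples (a,b,c) ∈ A³; |3A| = 14.
Step 5: Check 14 ≤ 45.5625? Yes ✓.

K = 9/4, Plünnecke-Ruzsa bound K³|A| ≈ 45.5625, |3A| = 14, inequality holds.


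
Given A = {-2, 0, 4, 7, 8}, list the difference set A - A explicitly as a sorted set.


A - A = {a - a' : a, a' ∈ A}.
Compute a - a' for each ordered pair (a, a'):
a = -2: -2--2=0, -2-0=-2, -2-4=-6, -2-7=-9, -2-8=-10
a = 0: 0--2=2, 0-0=0, 0-4=-4, 0-7=-7, 0-8=-8
a = 4: 4--2=6, 4-0=4, 4-4=0, 4-7=-3, 4-8=-4
a = 7: 7--2=9, 7-0=7, 7-4=3, 7-7=0, 7-8=-1
a = 8: 8--2=10, 8-0=8, 8-4=4, 8-7=1, 8-8=0
Collecting distinct values (and noting 0 appears from a-a):
A - A = {-10, -9, -8, -7, -6, -4, -3, -2, -1, 0, 1, 2, 3, 4, 6, 7, 8, 9, 10}
|A - A| = 19

A - A = {-10, -9, -8, -7, -6, -4, -3, -2, -1, 0, 1, 2, 3, 4, 6, 7, 8, 9, 10}


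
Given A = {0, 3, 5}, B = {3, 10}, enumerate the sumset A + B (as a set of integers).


A + B = {a + b : a ∈ A, b ∈ B}.
Enumerate all |A|·|B| = 3·2 = 6 pairs (a, b) and collect distinct sums.
a = 0: 0+3=3, 0+10=10
a = 3: 3+3=6, 3+10=13
a = 5: 5+3=8, 5+10=15
Collecting distinct sums: A + B = {3, 6, 8, 10, 13, 15}
|A + B| = 6

A + B = {3, 6, 8, 10, 13, 15}


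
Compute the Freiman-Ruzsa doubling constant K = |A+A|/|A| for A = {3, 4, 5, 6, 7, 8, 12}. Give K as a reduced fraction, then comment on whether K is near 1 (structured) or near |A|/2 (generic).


|A| = 7.
Compute A + A by enumerating all 49 pairs.
A + A = {6, 7, 8, 9, 10, 11, 12, 13, 14, 15, 16, 17, 18, 19, 20, 24}, so |A + A| = 16.
K = |A + A| / |A| = 16/7 (already in lowest terms) ≈ 2.2857.
Reference: AP of size 7 gives K = 13/7 ≈ 1.8571; a fully generic set of size 7 gives K ≈ 4.0000.

|A| = 7, |A + A| = 16, K = 16/7.


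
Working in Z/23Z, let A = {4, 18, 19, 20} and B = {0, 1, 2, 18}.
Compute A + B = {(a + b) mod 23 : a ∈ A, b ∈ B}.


Work in Z/23Z: reduce every sum a + b modulo 23.
Enumerate all 16 pairs:
a = 4: 4+0=4, 4+1=5, 4+2=6, 4+18=22
a = 18: 18+0=18, 18+1=19, 18+2=20, 18+18=13
a = 19: 19+0=19, 19+1=20, 19+2=21, 19+18=14
a = 20: 20+0=20, 20+1=21, 20+2=22, 20+18=15
Distinct residues collected: {4, 5, 6, 13, 14, 15, 18, 19, 20, 21, 22}
|A + B| = 11 (out of 23 total residues).

A + B = {4, 5, 6, 13, 14, 15, 18, 19, 20, 21, 22}


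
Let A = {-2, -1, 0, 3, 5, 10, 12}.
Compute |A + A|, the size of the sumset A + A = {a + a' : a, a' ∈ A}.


A + A = {a + a' : a, a' ∈ A}; |A| = 7.
General bounds: 2|A| - 1 ≤ |A + A| ≤ |A|(|A|+1)/2, i.e. 13 ≤ |A + A| ≤ 28.
Lower bound 2|A|-1 is attained iff A is an arithmetic progression.
Enumerate sums a + a' for a ≤ a' (symmetric, so this suffices):
a = -2: -2+-2=-4, -2+-1=-3, -2+0=-2, -2+3=1, -2+5=3, -2+10=8, -2+12=10
a = -1: -1+-1=-2, -1+0=-1, -1+3=2, -1+5=4, -1+10=9, -1+12=11
a = 0: 0+0=0, 0+3=3, 0+5=5, 0+10=10, 0+12=12
a = 3: 3+3=6, 3+5=8, 3+10=13, 3+12=15
a = 5: 5+5=10, 5+10=15, 5+12=17
a = 10: 10+10=20, 10+12=22
a = 12: 12+12=24
Distinct sums: {-4, -3, -2, -1, 0, 1, 2, 3, 4, 5, 6, 8, 9, 10, 11, 12, 13, 15, 17, 20, 22, 24}
|A + A| = 22

|A + A| = 22
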